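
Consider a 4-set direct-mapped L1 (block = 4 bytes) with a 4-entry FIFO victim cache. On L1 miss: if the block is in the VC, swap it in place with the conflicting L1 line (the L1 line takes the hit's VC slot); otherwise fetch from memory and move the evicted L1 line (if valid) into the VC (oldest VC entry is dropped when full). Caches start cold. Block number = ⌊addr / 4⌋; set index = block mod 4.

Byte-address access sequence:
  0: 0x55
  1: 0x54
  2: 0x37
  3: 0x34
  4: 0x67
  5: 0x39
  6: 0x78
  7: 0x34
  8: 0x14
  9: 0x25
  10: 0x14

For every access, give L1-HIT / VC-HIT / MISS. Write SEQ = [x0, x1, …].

0: 0x55 (blk 21, set 1) → MISS  vc=[]
1: 0x54 (blk 21, set 1) → L1-HIT  vc=[]
2: 0x37 (blk 13, set 1) → MISS  vc=[21]
3: 0x34 (blk 13, set 1) → L1-HIT  vc=[21]
4: 0x67 (blk 25, set 1) → MISS  vc=[21, 13]
5: 0x39 (blk 14, set 2) → MISS  vc=[21, 13]
6: 0x78 (blk 30, set 2) → MISS  vc=[21, 13, 14]
7: 0x34 (blk 13, set 1) → VC-HIT  vc=[21, 25, 14]
8: 0x14 (blk 5, set 1) → MISS  vc=[21, 25, 14, 13]
9: 0x25 (blk 9, set 1) → MISS  vc=[25, 14, 13, 5]
10: 0x14 (blk 5, set 1) → VC-HIT  vc=[25, 14, 13, 9]

SEQ = [MISS, L1-HIT, MISS, L1-HIT, MISS, MISS, MISS, VC-HIT, MISS, MISS, VC-HIT]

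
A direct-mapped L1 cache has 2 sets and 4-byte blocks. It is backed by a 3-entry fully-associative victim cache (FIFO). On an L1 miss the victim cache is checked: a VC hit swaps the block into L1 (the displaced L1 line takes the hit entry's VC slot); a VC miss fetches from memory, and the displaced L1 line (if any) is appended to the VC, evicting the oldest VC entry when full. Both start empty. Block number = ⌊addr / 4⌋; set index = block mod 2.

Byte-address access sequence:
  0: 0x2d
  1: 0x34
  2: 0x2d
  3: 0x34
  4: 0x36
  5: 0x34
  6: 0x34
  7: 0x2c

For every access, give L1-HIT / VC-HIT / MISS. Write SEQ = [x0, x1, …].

#0 0x2d→b11/s1 MISS; vc=[]
#1 0x34→b13/s1 MISS; vc=[11]
#2 0x2d→b11/s1 VC-HIT; vc=[13]
#3 0x34→b13/s1 VC-HIT; vc=[11]
#4 0x36→b13/s1 L1-HIT; vc=[11]
#5 0x34→b13/s1 L1-HIT; vc=[11]
#6 0x34→b13/s1 L1-HIT; vc=[11]
#7 0x2c→b11/s1 VC-HIT; vc=[13]

SEQ = [MISS, MISS, VC-HIT, VC-HIT, L1-HIT, L1-HIT, L1-HIT, VC-HIT]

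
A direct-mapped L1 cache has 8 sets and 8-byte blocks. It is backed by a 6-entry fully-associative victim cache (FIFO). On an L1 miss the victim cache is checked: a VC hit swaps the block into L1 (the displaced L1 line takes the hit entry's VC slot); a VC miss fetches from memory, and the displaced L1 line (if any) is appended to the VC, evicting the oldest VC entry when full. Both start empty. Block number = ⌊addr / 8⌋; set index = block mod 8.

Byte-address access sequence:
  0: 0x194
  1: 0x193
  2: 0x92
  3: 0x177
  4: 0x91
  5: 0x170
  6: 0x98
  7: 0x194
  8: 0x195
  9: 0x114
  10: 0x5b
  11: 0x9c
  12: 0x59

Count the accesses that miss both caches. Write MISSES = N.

#0 0x194→b50/s2 MISS; vc=[]
#1 0x193→b50/s2 L1-HIT; vc=[]
#2 0x92→b18/s2 MISS; vc=[50]
#3 0x177→b46/s6 MISS; vc=[50]
#4 0x91→b18/s2 L1-HIT; vc=[50]
#5 0x170→b46/s6 L1-HIT; vc=[50]
#6 0x98→b19/s3 MISS; vc=[50]
#7 0x194→b50/s2 VC-HIT; vc=[18]
#8 0x195→b50/s2 L1-HIT; vc=[18]
#9 0x114→b34/s2 MISS; vc=[18,50]
#10 0x5b→b11/s3 MISS; vc=[18,50,19]
#11 0x9c→b19/s3 VC-HIT; vc=[18,50,11]
#12 0x59→b11/s3 VC-HIT; vc=[18,50,19]

MISSES = 6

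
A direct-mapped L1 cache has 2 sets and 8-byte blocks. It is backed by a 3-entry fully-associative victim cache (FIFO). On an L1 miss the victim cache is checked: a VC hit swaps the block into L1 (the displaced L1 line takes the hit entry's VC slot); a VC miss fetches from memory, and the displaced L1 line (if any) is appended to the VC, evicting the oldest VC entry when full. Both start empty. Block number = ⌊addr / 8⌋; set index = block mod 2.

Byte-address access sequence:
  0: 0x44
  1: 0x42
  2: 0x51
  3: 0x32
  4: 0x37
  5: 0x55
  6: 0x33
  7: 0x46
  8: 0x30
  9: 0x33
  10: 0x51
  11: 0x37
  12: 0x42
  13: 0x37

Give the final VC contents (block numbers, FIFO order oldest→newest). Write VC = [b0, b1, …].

  [0] addr=0x44 blk=8 s=0: MISS | VC []
  [1] addr=0x42 blk=8 s=0: L1-HIT | VC []
  [2] addr=0x51 blk=10 s=0: MISS | VC [8]
  [3] addr=0x32 blk=6 s=0: MISS | VC [8, 10]
  [4] addr=0x37 blk=6 s=0: L1-HIT | VC [8, 10]
  [5] addr=0x55 blk=10 s=0: VC-HIT | VC [8, 6]
  [6] addr=0x33 blk=6 s=0: VC-HIT | VC [8, 10]
  [7] addr=0x46 blk=8 s=0: VC-HIT | VC [6, 10]
  [8] addr=0x30 blk=6 s=0: VC-HIT | VC [8, 10]
  [9] addr=0x33 blk=6 s=0: L1-HIT | VC [8, 10]
  [10] addr=0x51 blk=10 s=0: VC-HIT | VC [8, 6]
  [11] addr=0x37 blk=6 s=0: VC-HIT | VC [8, 10]
  [12] addr=0x42 blk=8 s=0: VC-HIT | VC [6, 10]
  [13] addr=0x37 blk=6 s=0: VC-HIT | VC [8, 10]

VC = [8, 10]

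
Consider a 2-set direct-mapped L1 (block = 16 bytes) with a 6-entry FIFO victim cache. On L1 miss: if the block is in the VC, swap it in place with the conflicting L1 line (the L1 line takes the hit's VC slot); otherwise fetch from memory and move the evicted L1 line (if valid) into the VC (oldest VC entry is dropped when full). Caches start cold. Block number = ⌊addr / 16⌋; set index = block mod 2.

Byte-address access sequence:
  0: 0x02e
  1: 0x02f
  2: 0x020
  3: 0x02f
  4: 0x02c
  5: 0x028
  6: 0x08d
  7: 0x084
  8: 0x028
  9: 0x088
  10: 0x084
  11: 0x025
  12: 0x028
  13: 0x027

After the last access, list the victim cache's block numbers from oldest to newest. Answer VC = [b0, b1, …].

0: 0x2e (blk 2, set 0) → MISS  vc=[]
1: 0x2f (blk 2, set 0) → L1-HIT  vc=[]
2: 0x20 (blk 2, set 0) → L1-HIT  vc=[]
3: 0x2f (blk 2, set 0) → L1-HIT  vc=[]
4: 0x2c (blk 2, set 0) → L1-HIT  vc=[]
5: 0x28 (blk 2, set 0) → L1-HIT  vc=[]
6: 0x8d (blk 8, set 0) → MISS  vc=[2]
7: 0x84 (blk 8, set 0) → L1-HIT  vc=[2]
8: 0x28 (blk 2, set 0) → VC-HIT  vc=[8]
9: 0x88 (blk 8, set 0) → VC-HIT  vc=[2]
10: 0x84 (blk 8, set 0) → L1-HIT  vc=[2]
11: 0x25 (blk 2, set 0) → VC-HIT  vc=[8]
12: 0x28 (blk 2, set 0) → L1-HIT  vc=[8]
13: 0x27 (blk 2, set 0) → L1-HIT  vc=[8]

VC = [8]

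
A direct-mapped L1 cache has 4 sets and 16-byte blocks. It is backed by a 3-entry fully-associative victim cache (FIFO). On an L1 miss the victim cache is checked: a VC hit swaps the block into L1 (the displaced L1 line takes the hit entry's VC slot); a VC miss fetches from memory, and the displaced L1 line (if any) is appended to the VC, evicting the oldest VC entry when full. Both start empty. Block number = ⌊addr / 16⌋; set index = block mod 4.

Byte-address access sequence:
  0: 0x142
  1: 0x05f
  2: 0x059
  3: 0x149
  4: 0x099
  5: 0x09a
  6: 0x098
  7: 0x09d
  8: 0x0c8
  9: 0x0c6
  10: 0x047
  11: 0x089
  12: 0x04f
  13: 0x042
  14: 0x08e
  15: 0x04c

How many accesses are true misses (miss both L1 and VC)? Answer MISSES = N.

MISSES = 6

  [0] addr=0x142 blk=20 s=0: MISS | VC []
  [1] addr=0x5f blk=5 s=1: MISS | VC []
  [2] addr=0x59 blk=5 s=1: L1-HIT | VC []
  [3] addr=0x149 blk=20 s=0: L1-HIT | VC []
  [4] addr=0x99 blk=9 s=1: MISS | VC [5]
  [5] addr=0x9a blk=9 s=1: L1-HIT | VC [5]
  [6] addr=0x98 blk=9 s=1: L1-HIT | VC [5]
  [7] addr=0x9d blk=9 s=1: L1-HIT | VC [5]
  [8] addr=0xc8 blk=12 s=0: MISS | VC [5, 20]
  [9] addr=0xc6 blk=12 s=0: L1-HIT | VC [5, 20]
  [10] addr=0x47 blk=4 s=0: MISS | VC [5, 20, 12]
  [11] addr=0x89 blk=8 s=0: MISS | VC [20, 12, 4]
  [12] addr=0x4f blk=4 s=0: VC-HIT | VC [20, 12, 8]
  [13] addr=0x42 blk=4 s=0: L1-HIT | VC [20, 12, 8]
  [14] addr=0x8e blk=8 s=0: VC-HIT | VC [20, 12, 4]
  [15] addr=0x4c blk=4 s=0: VC-HIT | VC [20, 12, 8]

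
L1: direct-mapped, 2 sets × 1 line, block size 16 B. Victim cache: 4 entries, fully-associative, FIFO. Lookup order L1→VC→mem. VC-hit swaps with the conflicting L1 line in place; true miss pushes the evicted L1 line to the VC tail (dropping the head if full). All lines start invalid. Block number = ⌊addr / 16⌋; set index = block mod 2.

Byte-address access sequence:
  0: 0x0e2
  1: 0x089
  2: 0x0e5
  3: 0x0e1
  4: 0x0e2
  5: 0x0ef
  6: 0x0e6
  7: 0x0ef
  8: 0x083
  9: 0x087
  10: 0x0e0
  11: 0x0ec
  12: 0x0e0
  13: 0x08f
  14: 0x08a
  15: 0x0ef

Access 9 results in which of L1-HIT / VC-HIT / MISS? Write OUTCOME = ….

OUTCOME = L1-HIT

  [0] addr=0xe2 blk=14 s=0: MISS | VC []
  [1] addr=0x89 blk=8 s=0: MISS | VC [14]
  [2] addr=0xe5 blk=14 s=0: VC-HIT | VC [8]
  [3] addr=0xe1 blk=14 s=0: L1-HIT | VC [8]
  [4] addr=0xe2 blk=14 s=0: L1-HIT | VC [8]
  [5] addr=0xef blk=14 s=0: L1-HIT | VC [8]
  [6] addr=0xe6 blk=14 s=0: L1-HIT | VC [8]
  [7] addr=0xef blk=14 s=0: L1-HIT | VC [8]
  [8] addr=0x83 blk=8 s=0: VC-HIT | VC [14]
  [9] addr=0x87 blk=8 s=0: L1-HIT | VC [14]
  [10] addr=0xe0 blk=14 s=0: VC-HIT | VC [8]
  [11] addr=0xec blk=14 s=0: L1-HIT | VC [8]
  [12] addr=0xe0 blk=14 s=0: L1-HIT | VC [8]
  [13] addr=0x8f blk=8 s=0: VC-HIT | VC [14]
  [14] addr=0x8a blk=8 s=0: L1-HIT | VC [14]
  [15] addr=0xef blk=14 s=0: VC-HIT | VC [8]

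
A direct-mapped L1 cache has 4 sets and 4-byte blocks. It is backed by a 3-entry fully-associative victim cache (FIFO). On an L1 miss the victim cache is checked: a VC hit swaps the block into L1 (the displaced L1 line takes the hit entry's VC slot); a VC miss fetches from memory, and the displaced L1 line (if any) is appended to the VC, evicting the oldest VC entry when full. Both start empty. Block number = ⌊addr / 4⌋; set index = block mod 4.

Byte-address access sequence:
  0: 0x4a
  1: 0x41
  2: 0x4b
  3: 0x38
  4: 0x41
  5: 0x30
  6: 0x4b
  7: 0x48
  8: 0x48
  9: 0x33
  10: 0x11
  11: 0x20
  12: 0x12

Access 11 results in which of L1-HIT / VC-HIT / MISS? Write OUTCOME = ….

OUTCOME = MISS

  [0] addr=0x4a blk=18 s=2: MISS | VC []
  [1] addr=0x41 blk=16 s=0: MISS | VC []
  [2] addr=0x4b blk=18 s=2: L1-HIT | VC []
  [3] addr=0x38 blk=14 s=2: MISS | VC [18]
  [4] addr=0x41 blk=16 s=0: L1-HIT | VC [18]
  [5] addr=0x30 blk=12 s=0: MISS | VC [18, 16]
  [6] addr=0x4b blk=18 s=2: VC-HIT | VC [14, 16]
  [7] addr=0x48 blk=18 s=2: L1-HIT | VC [14, 16]
  [8] addr=0x48 blk=18 s=2: L1-HIT | VC [14, 16]
  [9] addr=0x33 blk=12 s=0: L1-HIT | VC [14, 16]
  [10] addr=0x11 blk=4 s=0: MISS | VC [14, 16, 12]
  [11] addr=0x20 blk=8 s=0: MISS | VC [16, 12, 4]
  [12] addr=0x12 blk=4 s=0: VC-HIT | VC [16, 12, 8]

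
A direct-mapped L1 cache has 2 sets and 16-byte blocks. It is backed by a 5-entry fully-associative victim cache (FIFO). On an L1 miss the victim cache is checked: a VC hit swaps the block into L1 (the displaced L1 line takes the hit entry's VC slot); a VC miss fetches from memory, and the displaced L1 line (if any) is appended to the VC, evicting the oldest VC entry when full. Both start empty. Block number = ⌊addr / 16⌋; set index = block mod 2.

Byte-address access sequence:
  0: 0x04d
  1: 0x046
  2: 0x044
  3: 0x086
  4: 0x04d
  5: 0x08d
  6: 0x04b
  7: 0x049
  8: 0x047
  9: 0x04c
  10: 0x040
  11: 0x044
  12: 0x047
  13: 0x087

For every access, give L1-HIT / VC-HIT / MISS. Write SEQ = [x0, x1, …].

SEQ = [MISS, L1-HIT, L1-HIT, MISS, VC-HIT, VC-HIT, VC-HIT, L1-HIT, L1-HIT, L1-HIT, L1-HIT, L1-HIT, L1-HIT, VC-HIT]

#0 0x4d→b4/s0 MISS; vc=[]
#1 0x46→b4/s0 L1-HIT; vc=[]
#2 0x44→b4/s0 L1-HIT; vc=[]
#3 0x86→b8/s0 MISS; vc=[4]
#4 0x4d→b4/s0 VC-HIT; vc=[8]
#5 0x8d→b8/s0 VC-HIT; vc=[4]
#6 0x4b→b4/s0 VC-HIT; vc=[8]
#7 0x49→b4/s0 L1-HIT; vc=[8]
#8 0x47→b4/s0 L1-HIT; vc=[8]
#9 0x4c→b4/s0 L1-HIT; vc=[8]
#10 0x40→b4/s0 L1-HIT; vc=[8]
#11 0x44→b4/s0 L1-HIT; vc=[8]
#12 0x47→b4/s0 L1-HIT; vc=[8]
#13 0x87→b8/s0 VC-HIT; vc=[4]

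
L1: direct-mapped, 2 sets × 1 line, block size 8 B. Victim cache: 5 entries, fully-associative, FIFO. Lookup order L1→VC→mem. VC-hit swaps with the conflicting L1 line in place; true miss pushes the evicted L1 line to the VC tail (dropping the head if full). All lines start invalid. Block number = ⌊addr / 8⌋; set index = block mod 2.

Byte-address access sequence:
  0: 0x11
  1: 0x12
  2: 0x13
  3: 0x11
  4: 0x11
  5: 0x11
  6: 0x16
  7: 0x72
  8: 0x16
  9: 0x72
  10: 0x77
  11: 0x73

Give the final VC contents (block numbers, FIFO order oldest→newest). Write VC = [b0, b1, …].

  [0] addr=0x11 blk=2 s=0: MISS | VC []
  [1] addr=0x12 blk=2 s=0: L1-HIT | VC []
  [2] addr=0x13 blk=2 s=0: L1-HIT | VC []
  [3] addr=0x11 blk=2 s=0: L1-HIT | VC []
  [4] addr=0x11 blk=2 s=0: L1-HIT | VC []
  [5] addr=0x11 blk=2 s=0: L1-HIT | VC []
  [6] addr=0x16 blk=2 s=0: L1-HIT | VC []
  [7] addr=0x72 blk=14 s=0: MISS | VC [2]
  [8] addr=0x16 blk=2 s=0: VC-HIT | VC [14]
  [9] addr=0x72 blk=14 s=0: VC-HIT | VC [2]
  [10] addr=0x77 blk=14 s=0: L1-HIT | VC [2]
  [11] addr=0x73 blk=14 s=0: L1-HIT | VC [2]

VC = [2]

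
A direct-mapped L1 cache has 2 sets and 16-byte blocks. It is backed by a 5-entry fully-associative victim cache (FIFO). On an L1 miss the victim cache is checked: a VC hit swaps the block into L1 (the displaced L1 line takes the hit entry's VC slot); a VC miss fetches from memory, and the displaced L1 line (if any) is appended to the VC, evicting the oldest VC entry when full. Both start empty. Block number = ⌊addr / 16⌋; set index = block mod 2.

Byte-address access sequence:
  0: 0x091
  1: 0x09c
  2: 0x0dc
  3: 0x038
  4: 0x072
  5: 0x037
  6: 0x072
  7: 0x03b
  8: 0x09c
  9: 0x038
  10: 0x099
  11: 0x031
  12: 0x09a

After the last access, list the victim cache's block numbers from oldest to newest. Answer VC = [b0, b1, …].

  [0] addr=0x91 blk=9 s=1: MISS | VC []
  [1] addr=0x9c blk=9 s=1: L1-HIT | VC []
  [2] addr=0xdc blk=13 s=1: MISS | VC [9]
  [3] addr=0x38 blk=3 s=1: MISS | VC [9, 13]
  [4] addr=0x72 blk=7 s=1: MISS | VC [9, 13, 3]
  [5] addr=0x37 blk=3 s=1: VC-HIT | VC [9, 13, 7]
  [6] addr=0x72 blk=7 s=1: VC-HIT | VC [9, 13, 3]
  [7] addr=0x3b blk=3 s=1: VC-HIT | VC [9, 13, 7]
  [8] addr=0x9c blk=9 s=1: VC-HIT | VC [3, 13, 7]
  [9] addr=0x38 blk=3 s=1: VC-HIT | VC [9, 13, 7]
  [10] addr=0x99 blk=9 s=1: VC-HIT | VC [3, 13, 7]
  [11] addr=0x31 blk=3 s=1: VC-HIT | VC [9, 13, 7]
  [12] addr=0x9a blk=9 s=1: VC-HIT | VC [3, 13, 7]

VC = [3, 13, 7]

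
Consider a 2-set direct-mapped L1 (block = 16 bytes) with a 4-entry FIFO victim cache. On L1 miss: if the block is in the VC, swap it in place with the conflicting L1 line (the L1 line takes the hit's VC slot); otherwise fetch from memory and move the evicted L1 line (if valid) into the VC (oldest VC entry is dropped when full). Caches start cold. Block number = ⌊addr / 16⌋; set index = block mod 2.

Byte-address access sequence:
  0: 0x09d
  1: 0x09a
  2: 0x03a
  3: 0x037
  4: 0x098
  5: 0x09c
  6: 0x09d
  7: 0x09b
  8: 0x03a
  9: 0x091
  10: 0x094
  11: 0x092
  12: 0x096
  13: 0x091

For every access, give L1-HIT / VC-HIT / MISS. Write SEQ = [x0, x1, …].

#0 0x9d→b9/s1 MISS; vc=[]
#1 0x9a→b9/s1 L1-HIT; vc=[]
#2 0x3a→b3/s1 MISS; vc=[9]
#3 0x37→b3/s1 L1-HIT; vc=[9]
#4 0x98→b9/s1 VC-HIT; vc=[3]
#5 0x9c→b9/s1 L1-HIT; vc=[3]
#6 0x9d→b9/s1 L1-HIT; vc=[3]
#7 0x9b→b9/s1 L1-HIT; vc=[3]
#8 0x3a→b3/s1 VC-HIT; vc=[9]
#9 0x91→b9/s1 VC-HIT; vc=[3]
#10 0x94→b9/s1 L1-HIT; vc=[3]
#11 0x92→b9/s1 L1-HIT; vc=[3]
#12 0x96→b9/s1 L1-HIT; vc=[3]
#13 0x91→b9/s1 L1-HIT; vc=[3]

SEQ = [MISS, L1-HIT, MISS, L1-HIT, VC-HIT, L1-HIT, L1-HIT, L1-HIT, VC-HIT, VC-HIT, L1-HIT, L1-HIT, L1-HIT, L1-HIT]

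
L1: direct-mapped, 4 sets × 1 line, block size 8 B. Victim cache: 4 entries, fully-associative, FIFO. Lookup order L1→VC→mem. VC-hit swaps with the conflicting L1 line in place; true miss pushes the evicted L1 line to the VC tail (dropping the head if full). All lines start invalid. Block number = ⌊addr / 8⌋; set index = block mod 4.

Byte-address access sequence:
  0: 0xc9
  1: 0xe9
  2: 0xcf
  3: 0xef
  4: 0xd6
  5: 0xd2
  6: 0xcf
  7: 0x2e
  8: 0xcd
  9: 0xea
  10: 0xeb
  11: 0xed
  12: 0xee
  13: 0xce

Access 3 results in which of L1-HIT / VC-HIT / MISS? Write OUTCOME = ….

OUTCOME = VC-HIT

#0 0xc9→b25/s1 MISS; vc=[]
#1 0xe9→b29/s1 MISS; vc=[25]
#2 0xcf→b25/s1 VC-HIT; vc=[29]
#3 0xef→b29/s1 VC-HIT; vc=[25]
#4 0xd6→b26/s2 MISS; vc=[25]
#5 0xd2→b26/s2 L1-HIT; vc=[25]
#6 0xcf→b25/s1 VC-HIT; vc=[29]
#7 0x2e→b5/s1 MISS; vc=[29,25]
#8 0xcd→b25/s1 VC-HIT; vc=[29,5]
#9 0xea→b29/s1 VC-HIT; vc=[25,5]
#10 0xeb→b29/s1 L1-HIT; vc=[25,5]
#11 0xed→b29/s1 L1-HIT; vc=[25,5]
#12 0xee→b29/s1 L1-HIT; vc=[25,5]
#13 0xce→b25/s1 VC-HIT; vc=[29,5]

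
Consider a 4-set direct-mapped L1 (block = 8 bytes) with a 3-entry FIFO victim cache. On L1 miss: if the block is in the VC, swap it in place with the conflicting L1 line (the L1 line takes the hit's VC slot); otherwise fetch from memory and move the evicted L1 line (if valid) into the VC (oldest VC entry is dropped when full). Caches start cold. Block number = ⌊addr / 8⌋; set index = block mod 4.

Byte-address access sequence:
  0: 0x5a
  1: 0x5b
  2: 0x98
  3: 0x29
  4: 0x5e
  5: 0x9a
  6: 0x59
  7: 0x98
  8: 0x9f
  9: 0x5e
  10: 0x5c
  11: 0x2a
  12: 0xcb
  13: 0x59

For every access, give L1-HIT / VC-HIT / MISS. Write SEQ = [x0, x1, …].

0: 0x5a (blk 11, set 3) → MISS  vc=[]
1: 0x5b (blk 11, set 3) → L1-HIT  vc=[]
2: 0x98 (blk 19, set 3) → MISS  vc=[11]
3: 0x29 (blk 5, set 1) → MISS  vc=[11]
4: 0x5e (blk 11, set 3) → VC-HIT  vc=[19]
5: 0x9a (blk 19, set 3) → VC-HIT  vc=[11]
6: 0x59 (blk 11, set 3) → VC-HIT  vc=[19]
7: 0x98 (blk 19, set 3) → VC-HIT  vc=[11]
8: 0x9f (blk 19, set 3) → L1-HIT  vc=[11]
9: 0x5e (blk 11, set 3) → VC-HIT  vc=[19]
10: 0x5c (blk 11, set 3) → L1-HIT  vc=[19]
11: 0x2a (blk 5, set 1) → L1-HIT  vc=[19]
12: 0xcb (blk 25, set 1) → MISS  vc=[19, 5]
13: 0x59 (blk 11, set 3) → L1-HIT  vc=[19, 5]

SEQ = [MISS, L1-HIT, MISS, MISS, VC-HIT, VC-HIT, VC-HIT, VC-HIT, L1-HIT, VC-HIT, L1-HIT, L1-HIT, MISS, L1-HIT]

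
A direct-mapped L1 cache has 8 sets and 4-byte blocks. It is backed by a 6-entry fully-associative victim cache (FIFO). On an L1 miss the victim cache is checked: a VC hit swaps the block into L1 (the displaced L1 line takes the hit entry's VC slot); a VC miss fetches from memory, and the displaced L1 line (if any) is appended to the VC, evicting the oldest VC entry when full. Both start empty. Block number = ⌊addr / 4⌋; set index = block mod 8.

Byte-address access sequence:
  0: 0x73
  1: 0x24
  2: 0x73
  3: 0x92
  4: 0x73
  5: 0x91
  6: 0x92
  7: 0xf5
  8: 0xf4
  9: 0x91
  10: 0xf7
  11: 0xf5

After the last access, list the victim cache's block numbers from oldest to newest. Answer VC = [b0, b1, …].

VC = [28]

0: 0x73 (blk 28, set 4) → MISS  vc=[]
1: 0x24 (blk 9, set 1) → MISS  vc=[]
2: 0x73 (blk 28, set 4) → L1-HIT  vc=[]
3: 0x92 (blk 36, set 4) → MISS  vc=[28]
4: 0x73 (blk 28, set 4) → VC-HIT  vc=[36]
5: 0x91 (blk 36, set 4) → VC-HIT  vc=[28]
6: 0x92 (blk 36, set 4) → L1-HIT  vc=[28]
7: 0xf5 (blk 61, set 5) → MISS  vc=[28]
8: 0xf4 (blk 61, set 5) → L1-HIT  vc=[28]
9: 0x91 (blk 36, set 4) → L1-HIT  vc=[28]
10: 0xf7 (blk 61, set 5) → L1-HIT  vc=[28]
11: 0xf5 (blk 61, set 5) → L1-HIT  vc=[28]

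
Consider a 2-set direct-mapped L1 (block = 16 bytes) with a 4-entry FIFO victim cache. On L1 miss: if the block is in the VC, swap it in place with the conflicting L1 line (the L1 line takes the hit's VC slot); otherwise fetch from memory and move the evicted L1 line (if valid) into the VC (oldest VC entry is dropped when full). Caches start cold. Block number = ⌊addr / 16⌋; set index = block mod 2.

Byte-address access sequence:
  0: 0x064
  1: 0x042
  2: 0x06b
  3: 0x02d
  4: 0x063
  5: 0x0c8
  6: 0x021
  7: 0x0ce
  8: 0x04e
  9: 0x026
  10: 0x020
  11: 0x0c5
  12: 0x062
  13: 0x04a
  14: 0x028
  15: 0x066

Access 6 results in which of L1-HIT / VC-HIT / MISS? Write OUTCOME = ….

  [0] addr=0x64 blk=6 s=0: MISS | VC []
  [1] addr=0x42 blk=4 s=0: MISS | VC [6]
  [2] addr=0x6b blk=6 s=0: VC-HIT | VC [4]
  [3] addr=0x2d blk=2 s=0: MISS | VC [4, 6]
  [4] addr=0x63 blk=6 s=0: VC-HIT | VC [4, 2]
  [5] addr=0xc8 blk=12 s=0: MISS | VC [4, 2, 6]
  [6] addr=0x21 blk=2 s=0: VC-HIT | VC [4, 12, 6]
  [7] addr=0xce blk=12 s=0: VC-HIT | VC [4, 2, 6]
  [8] addr=0x4e blk=4 s=0: VC-HIT | VC [12, 2, 6]
  [9] addr=0x26 blk=2 s=0: VC-HIT | VC [12, 4, 6]
  [10] addr=0x20 blk=2 s=0: L1-HIT | VC [12, 4, 6]
  [11] addr=0xc5 blk=12 s=0: VC-HIT | VC [2, 4, 6]
  [12] addr=0x62 blk=6 s=0: VC-HIT | VC [2, 4, 12]
  [13] addr=0x4a blk=4 s=0: VC-HIT | VC [2, 6, 12]
  [14] addr=0x28 blk=2 s=0: VC-HIT | VC [4, 6, 12]
  [15] addr=0x66 blk=6 s=0: VC-HIT | VC [4, 2, 12]

OUTCOME = VC-HIT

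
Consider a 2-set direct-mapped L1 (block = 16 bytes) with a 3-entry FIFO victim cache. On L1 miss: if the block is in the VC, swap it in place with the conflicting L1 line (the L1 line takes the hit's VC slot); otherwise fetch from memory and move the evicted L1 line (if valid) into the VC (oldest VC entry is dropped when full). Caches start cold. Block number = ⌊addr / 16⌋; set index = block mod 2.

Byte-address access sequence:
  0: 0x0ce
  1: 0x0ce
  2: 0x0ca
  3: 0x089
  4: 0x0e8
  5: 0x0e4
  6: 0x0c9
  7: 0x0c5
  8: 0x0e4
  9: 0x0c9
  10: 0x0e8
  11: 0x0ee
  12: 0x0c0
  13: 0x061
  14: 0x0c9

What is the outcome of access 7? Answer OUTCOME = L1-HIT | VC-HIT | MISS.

OUTCOME = L1-HIT

  [0] addr=0xce blk=12 s=0: MISS | VC []
  [1] addr=0xce blk=12 s=0: L1-HIT | VC []
  [2] addr=0xca blk=12 s=0: L1-HIT | VC []
  [3] addr=0x89 blk=8 s=0: MISS | VC [12]
  [4] addr=0xe8 blk=14 s=0: MISS | VC [12, 8]
  [5] addr=0xe4 blk=14 s=0: L1-HIT | VC [12, 8]
  [6] addr=0xc9 blk=12 s=0: VC-HIT | VC [14, 8]
  [7] addr=0xc5 blk=12 s=0: L1-HIT | VC [14, 8]
  [8] addr=0xe4 blk=14 s=0: VC-HIT | VC [12, 8]
  [9] addr=0xc9 blk=12 s=0: VC-HIT | VC [14, 8]
  [10] addr=0xe8 blk=14 s=0: VC-HIT | VC [12, 8]
  [11] addr=0xee blk=14 s=0: L1-HIT | VC [12, 8]
  [12] addr=0xc0 blk=12 s=0: VC-HIT | VC [14, 8]
  [13] addr=0x61 blk=6 s=0: MISS | VC [14, 8, 12]
  [14] addr=0xc9 blk=12 s=0: VC-HIT | VC [14, 8, 6]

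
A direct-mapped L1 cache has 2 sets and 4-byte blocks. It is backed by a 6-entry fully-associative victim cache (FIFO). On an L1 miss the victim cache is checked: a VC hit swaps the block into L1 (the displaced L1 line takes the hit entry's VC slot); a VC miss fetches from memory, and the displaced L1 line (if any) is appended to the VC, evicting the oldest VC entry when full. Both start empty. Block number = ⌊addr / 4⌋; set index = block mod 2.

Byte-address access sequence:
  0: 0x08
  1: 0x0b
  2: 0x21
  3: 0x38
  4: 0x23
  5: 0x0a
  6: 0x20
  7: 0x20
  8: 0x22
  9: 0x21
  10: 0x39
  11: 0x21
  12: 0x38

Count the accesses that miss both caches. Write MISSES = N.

MISSES = 3

0: 0x8 (blk 2, set 0) → MISS  vc=[]
1: 0xb (blk 2, set 0) → L1-HIT  vc=[]
2: 0x21 (blk 8, set 0) → MISS  vc=[2]
3: 0x38 (blk 14, set 0) → MISS  vc=[2, 8]
4: 0x23 (blk 8, set 0) → VC-HIT  vc=[2, 14]
5: 0xa (blk 2, set 0) → VC-HIT  vc=[8, 14]
6: 0x20 (blk 8, set 0) → VC-HIT  vc=[2, 14]
7: 0x20 (blk 8, set 0) → L1-HIT  vc=[2, 14]
8: 0x22 (blk 8, set 0) → L1-HIT  vc=[2, 14]
9: 0x21 (blk 8, set 0) → L1-HIT  vc=[2, 14]
10: 0x39 (blk 14, set 0) → VC-HIT  vc=[2, 8]
11: 0x21 (blk 8, set 0) → VC-HIT  vc=[2, 14]
12: 0x38 (blk 14, set 0) → VC-HIT  vc=[2, 8]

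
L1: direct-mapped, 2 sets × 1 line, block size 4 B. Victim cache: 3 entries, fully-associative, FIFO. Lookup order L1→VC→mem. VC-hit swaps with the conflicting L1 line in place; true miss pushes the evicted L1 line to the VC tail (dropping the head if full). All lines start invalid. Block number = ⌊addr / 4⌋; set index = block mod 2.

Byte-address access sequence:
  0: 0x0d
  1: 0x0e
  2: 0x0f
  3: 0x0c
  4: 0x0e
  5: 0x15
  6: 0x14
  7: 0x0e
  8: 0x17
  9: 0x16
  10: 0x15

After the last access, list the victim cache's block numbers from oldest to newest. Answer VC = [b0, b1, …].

VC = [3]

#0 0xd→b3/s1 MISS; vc=[]
#1 0xe→b3/s1 L1-HIT; vc=[]
#2 0xf→b3/s1 L1-HIT; vc=[]
#3 0xc→b3/s1 L1-HIT; vc=[]
#4 0xe→b3/s1 L1-HIT; vc=[]
#5 0x15→b5/s1 MISS; vc=[3]
#6 0x14→b5/s1 L1-HIT; vc=[3]
#7 0xe→b3/s1 VC-HIT; vc=[5]
#8 0x17→b5/s1 VC-HIT; vc=[3]
#9 0x16→b5/s1 L1-HIT; vc=[3]
#10 0x15→b5/s1 L1-HIT; vc=[3]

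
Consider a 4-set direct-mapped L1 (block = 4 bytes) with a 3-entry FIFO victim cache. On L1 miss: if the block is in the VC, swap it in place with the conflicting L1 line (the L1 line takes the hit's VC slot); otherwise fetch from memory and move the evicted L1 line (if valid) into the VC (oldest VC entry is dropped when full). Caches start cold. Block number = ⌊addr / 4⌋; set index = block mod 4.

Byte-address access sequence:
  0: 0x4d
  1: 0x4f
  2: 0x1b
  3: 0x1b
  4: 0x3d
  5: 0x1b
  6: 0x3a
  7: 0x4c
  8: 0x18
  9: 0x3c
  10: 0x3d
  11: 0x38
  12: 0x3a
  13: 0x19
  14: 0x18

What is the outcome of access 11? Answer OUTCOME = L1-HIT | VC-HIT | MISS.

OUTCOME = VC-HIT

#0 0x4d→b19/s3 MISS; vc=[]
#1 0x4f→b19/s3 L1-HIT; vc=[]
#2 0x1b→b6/s2 MISS; vc=[]
#3 0x1b→b6/s2 L1-HIT; vc=[]
#4 0x3d→b15/s3 MISS; vc=[19]
#5 0x1b→b6/s2 L1-HIT; vc=[19]
#6 0x3a→b14/s2 MISS; vc=[19,6]
#7 0x4c→b19/s3 VC-HIT; vc=[15,6]
#8 0x18→b6/s2 VC-HIT; vc=[15,14]
#9 0x3c→b15/s3 VC-HIT; vc=[19,14]
#10 0x3d→b15/s3 L1-HIT; vc=[19,14]
#11 0x38→b14/s2 VC-HIT; vc=[19,6]
#12 0x3a→b14/s2 L1-HIT; vc=[19,6]
#13 0x19→b6/s2 VC-HIT; vc=[19,14]
#14 0x18→b6/s2 L1-HIT; vc=[19,14]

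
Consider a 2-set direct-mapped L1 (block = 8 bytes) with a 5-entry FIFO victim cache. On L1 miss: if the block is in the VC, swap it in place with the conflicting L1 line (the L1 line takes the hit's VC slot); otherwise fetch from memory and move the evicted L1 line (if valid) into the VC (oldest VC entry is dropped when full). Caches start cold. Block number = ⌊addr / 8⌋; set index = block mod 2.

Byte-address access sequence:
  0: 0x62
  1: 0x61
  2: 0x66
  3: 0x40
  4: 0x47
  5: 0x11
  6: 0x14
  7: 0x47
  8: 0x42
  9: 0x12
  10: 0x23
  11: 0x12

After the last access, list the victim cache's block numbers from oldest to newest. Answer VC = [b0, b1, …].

VC = [12, 8, 4]

  [0] addr=0x62 blk=12 s=0: MISS | VC []
  [1] addr=0x61 blk=12 s=0: L1-HIT | VC []
  [2] addr=0x66 blk=12 s=0: L1-HIT | VC []
  [3] addr=0x40 blk=8 s=0: MISS | VC [12]
  [4] addr=0x47 blk=8 s=0: L1-HIT | VC [12]
  [5] addr=0x11 blk=2 s=0: MISS | VC [12, 8]
  [6] addr=0x14 blk=2 s=0: L1-HIT | VC [12, 8]
  [7] addr=0x47 blk=8 s=0: VC-HIT | VC [12, 2]
  [8] addr=0x42 blk=8 s=0: L1-HIT | VC [12, 2]
  [9] addr=0x12 blk=2 s=0: VC-HIT | VC [12, 8]
  [10] addr=0x23 blk=4 s=0: MISS | VC [12, 8, 2]
  [11] addr=0x12 blk=2 s=0: VC-HIT | VC [12, 8, 4]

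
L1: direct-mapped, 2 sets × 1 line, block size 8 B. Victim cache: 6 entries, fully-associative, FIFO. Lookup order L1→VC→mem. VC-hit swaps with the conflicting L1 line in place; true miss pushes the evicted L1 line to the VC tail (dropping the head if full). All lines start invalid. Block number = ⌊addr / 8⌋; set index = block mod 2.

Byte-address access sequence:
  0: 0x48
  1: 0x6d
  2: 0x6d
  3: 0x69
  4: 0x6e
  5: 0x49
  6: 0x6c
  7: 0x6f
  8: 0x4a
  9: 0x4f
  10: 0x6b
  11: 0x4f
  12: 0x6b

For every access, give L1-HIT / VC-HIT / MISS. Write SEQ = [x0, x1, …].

SEQ = [MISS, MISS, L1-HIT, L1-HIT, L1-HIT, VC-HIT, VC-HIT, L1-HIT, VC-HIT, L1-HIT, VC-HIT, VC-HIT, VC-HIT]

0: 0x48 (blk 9, set 1) → MISS  vc=[]
1: 0x6d (blk 13, set 1) → MISS  vc=[9]
2: 0x6d (blk 13, set 1) → L1-HIT  vc=[9]
3: 0x69 (blk 13, set 1) → L1-HIT  vc=[9]
4: 0x6e (blk 13, set 1) → L1-HIT  vc=[9]
5: 0x49 (blk 9, set 1) → VC-HIT  vc=[13]
6: 0x6c (blk 13, set 1) → VC-HIT  vc=[9]
7: 0x6f (blk 13, set 1) → L1-HIT  vc=[9]
8: 0x4a (blk 9, set 1) → VC-HIT  vc=[13]
9: 0x4f (blk 9, set 1) → L1-HIT  vc=[13]
10: 0x6b (blk 13, set 1) → VC-HIT  vc=[9]
11: 0x4f (blk 9, set 1) → VC-HIT  vc=[13]
12: 0x6b (blk 13, set 1) → VC-HIT  vc=[9]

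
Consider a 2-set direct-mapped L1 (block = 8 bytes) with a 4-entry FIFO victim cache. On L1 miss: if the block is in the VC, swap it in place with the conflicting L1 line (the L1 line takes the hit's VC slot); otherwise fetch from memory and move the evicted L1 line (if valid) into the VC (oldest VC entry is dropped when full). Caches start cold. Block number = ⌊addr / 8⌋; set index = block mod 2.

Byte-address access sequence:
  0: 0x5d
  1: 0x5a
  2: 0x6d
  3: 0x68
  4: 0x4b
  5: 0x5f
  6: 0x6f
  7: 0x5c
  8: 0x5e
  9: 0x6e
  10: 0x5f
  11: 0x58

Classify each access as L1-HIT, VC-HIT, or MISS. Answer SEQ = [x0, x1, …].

SEQ = [MISS, L1-HIT, MISS, L1-HIT, MISS, VC-HIT, VC-HIT, VC-HIT, L1-HIT, VC-HIT, VC-HIT, L1-HIT]

  [0] addr=0x5d blk=11 s=1: MISS | VC []
  [1] addr=0x5a blk=11 s=1: L1-HIT | VC []
  [2] addr=0x6d blk=13 s=1: MISS | VC [11]
  [3] addr=0x68 blk=13 s=1: L1-HIT | VC [11]
  [4] addr=0x4b blk=9 s=1: MISS | VC [11, 13]
  [5] addr=0x5f blk=11 s=1: VC-HIT | VC [9, 13]
  [6] addr=0x6f blk=13 s=1: VC-HIT | VC [9, 11]
  [7] addr=0x5c blk=11 s=1: VC-HIT | VC [9, 13]
  [8] addr=0x5e blk=11 s=1: L1-HIT | VC [9, 13]
  [9] addr=0x6e blk=13 s=1: VC-HIT | VC [9, 11]
  [10] addr=0x5f blk=11 s=1: VC-HIT | VC [9, 13]
  [11] addr=0x58 blk=11 s=1: L1-HIT | VC [9, 13]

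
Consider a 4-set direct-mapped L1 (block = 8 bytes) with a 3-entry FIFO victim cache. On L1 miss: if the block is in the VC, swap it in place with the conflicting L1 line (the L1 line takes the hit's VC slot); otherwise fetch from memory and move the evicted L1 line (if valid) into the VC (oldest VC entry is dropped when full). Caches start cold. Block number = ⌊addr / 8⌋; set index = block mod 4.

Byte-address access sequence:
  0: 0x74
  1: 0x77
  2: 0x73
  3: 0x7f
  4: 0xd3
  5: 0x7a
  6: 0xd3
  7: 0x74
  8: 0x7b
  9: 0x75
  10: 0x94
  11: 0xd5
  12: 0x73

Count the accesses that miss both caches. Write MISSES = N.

MISSES = 4

#0 0x74→b14/s2 MISS; vc=[]
#1 0x77→b14/s2 L1-HIT; vc=[]
#2 0x73→b14/s2 L1-HIT; vc=[]
#3 0x7f→b15/s3 MISS; vc=[]
#4 0xd3→b26/s2 MISS; vc=[14]
#5 0x7a→b15/s3 L1-HIT; vc=[14]
#6 0xd3→b26/s2 L1-HIT; vc=[14]
#7 0x74→b14/s2 VC-HIT; vc=[26]
#8 0x7b→b15/s3 L1-HIT; vc=[26]
#9 0x75→b14/s2 L1-HIT; vc=[26]
#10 0x94→b18/s2 MISS; vc=[26,14]
#11 0xd5→b26/s2 VC-HIT; vc=[18,14]
#12 0x73→b14/s2 VC-HIT; vc=[18,26]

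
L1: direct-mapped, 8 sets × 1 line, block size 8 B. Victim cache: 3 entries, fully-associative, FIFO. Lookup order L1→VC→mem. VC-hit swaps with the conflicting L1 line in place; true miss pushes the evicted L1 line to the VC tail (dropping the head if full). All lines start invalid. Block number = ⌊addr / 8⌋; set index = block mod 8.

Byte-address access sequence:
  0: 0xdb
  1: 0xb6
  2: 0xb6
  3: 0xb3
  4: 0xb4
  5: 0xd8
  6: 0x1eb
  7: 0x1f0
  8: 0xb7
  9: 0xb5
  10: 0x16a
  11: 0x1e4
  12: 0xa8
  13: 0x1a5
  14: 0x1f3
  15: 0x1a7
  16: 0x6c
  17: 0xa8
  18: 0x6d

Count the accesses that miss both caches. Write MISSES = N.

MISSES = 10

0: 0xdb (blk 27, set 3) → MISS  vc=[]
1: 0xb6 (blk 22, set 6) → MISS  vc=[]
2: 0xb6 (blk 22, set 6) → L1-HIT  vc=[]
3: 0xb3 (blk 22, set 6) → L1-HIT  vc=[]
4: 0xb4 (blk 22, set 6) → L1-HIT  vc=[]
5: 0xd8 (blk 27, set 3) → L1-HIT  vc=[]
6: 0x1eb (blk 61, set 5) → MISS  vc=[]
7: 0x1f0 (blk 62, set 6) → MISS  vc=[22]
8: 0xb7 (blk 22, set 6) → VC-HIT  vc=[62]
9: 0xb5 (blk 22, set 6) → L1-HIT  vc=[62]
10: 0x16a (blk 45, set 5) → MISS  vc=[62, 61]
11: 0x1e4 (blk 60, set 4) → MISS  vc=[62, 61]
12: 0xa8 (blk 21, set 5) → MISS  vc=[62, 61, 45]
13: 0x1a5 (blk 52, set 4) → MISS  vc=[61, 45, 60]
14: 0x1f3 (blk 62, set 6) → MISS  vc=[45, 60, 22]
15: 0x1a7 (blk 52, set 4) → L1-HIT  vc=[45, 60, 22]
16: 0x6c (blk 13, set 5) → MISS  vc=[60, 22, 21]
17: 0xa8 (blk 21, set 5) → VC-HIT  vc=[60, 22, 13]
18: 0x6d (blk 13, set 5) → VC-HIT  vc=[60, 22, 21]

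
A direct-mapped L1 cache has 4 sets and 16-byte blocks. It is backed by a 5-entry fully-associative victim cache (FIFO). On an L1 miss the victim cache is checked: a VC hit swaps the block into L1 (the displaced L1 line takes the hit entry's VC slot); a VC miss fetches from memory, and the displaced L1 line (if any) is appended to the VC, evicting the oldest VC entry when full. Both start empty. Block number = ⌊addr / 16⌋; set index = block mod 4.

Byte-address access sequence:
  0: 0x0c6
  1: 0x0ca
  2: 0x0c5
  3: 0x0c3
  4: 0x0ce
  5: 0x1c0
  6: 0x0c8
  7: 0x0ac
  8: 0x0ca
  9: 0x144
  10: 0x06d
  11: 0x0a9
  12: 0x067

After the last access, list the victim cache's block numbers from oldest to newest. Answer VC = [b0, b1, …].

#0 0xc6→b12/s0 MISS; vc=[]
#1 0xca→b12/s0 L1-HIT; vc=[]
#2 0xc5→b12/s0 L1-HIT; vc=[]
#3 0xc3→b12/s0 L1-HIT; vc=[]
#4 0xce→b12/s0 L1-HIT; vc=[]
#5 0x1c0→b28/s0 MISS; vc=[12]
#6 0xc8→b12/s0 VC-HIT; vc=[28]
#7 0xac→b10/s2 MISS; vc=[28]
#8 0xca→b12/s0 L1-HIT; vc=[28]
#9 0x144→b20/s0 MISS; vc=[28,12]
#10 0x6d→b6/s2 MISS; vc=[28,12,10]
#11 0xa9→b10/s2 VC-HIT; vc=[28,12,6]
#12 0x67→b6/s2 VC-HIT; vc=[28,12,10]

VC = [28, 12, 10]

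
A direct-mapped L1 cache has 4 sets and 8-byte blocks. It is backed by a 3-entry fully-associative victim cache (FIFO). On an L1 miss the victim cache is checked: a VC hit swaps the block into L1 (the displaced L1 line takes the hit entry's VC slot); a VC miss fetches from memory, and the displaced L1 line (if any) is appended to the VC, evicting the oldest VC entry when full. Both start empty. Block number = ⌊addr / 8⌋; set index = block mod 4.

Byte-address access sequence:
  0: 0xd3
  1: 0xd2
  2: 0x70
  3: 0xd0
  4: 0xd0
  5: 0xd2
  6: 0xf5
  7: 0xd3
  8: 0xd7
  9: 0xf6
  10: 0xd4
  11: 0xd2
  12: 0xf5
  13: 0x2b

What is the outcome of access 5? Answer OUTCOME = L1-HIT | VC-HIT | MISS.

  [0] addr=0xd3 blk=26 s=2: MISS | VC []
  [1] addr=0xd2 blk=26 s=2: L1-HIT | VC []
  [2] addr=0x70 blk=14 s=2: MISS | VC [26]
  [3] addr=0xd0 blk=26 s=2: VC-HIT | VC [14]
  [4] addr=0xd0 blk=26 s=2: L1-HIT | VC [14]
  [5] addr=0xd2 blk=26 s=2: L1-HIT | VC [14]
  [6] addr=0xf5 blk=30 s=2: MISS | VC [14, 26]
  [7] addr=0xd3 blk=26 s=2: VC-HIT | VC [14, 30]
  [8] addr=0xd7 blk=26 s=2: L1-HIT | VC [14, 30]
  [9] addr=0xf6 blk=30 s=2: VC-HIT | VC [14, 26]
  [10] addr=0xd4 blk=26 s=2: VC-HIT | VC [14, 30]
  [11] addr=0xd2 blk=26 s=2: L1-HIT | VC [14, 30]
  [12] addr=0xf5 blk=30 s=2: VC-HIT | VC [14, 26]
  [13] addr=0x2b blk=5 s=1: MISS | VC [14, 26]

OUTCOME = L1-HIT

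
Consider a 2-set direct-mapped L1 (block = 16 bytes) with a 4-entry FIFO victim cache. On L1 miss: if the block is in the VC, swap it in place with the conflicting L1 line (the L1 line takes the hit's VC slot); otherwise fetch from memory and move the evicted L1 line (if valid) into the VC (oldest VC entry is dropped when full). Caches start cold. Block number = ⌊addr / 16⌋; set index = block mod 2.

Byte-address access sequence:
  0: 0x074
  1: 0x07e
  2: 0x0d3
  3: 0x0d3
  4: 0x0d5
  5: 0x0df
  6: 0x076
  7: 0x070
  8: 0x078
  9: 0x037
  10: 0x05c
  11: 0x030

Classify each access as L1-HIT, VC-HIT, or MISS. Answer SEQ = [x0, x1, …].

SEQ = [MISS, L1-HIT, MISS, L1-HIT, L1-HIT, L1-HIT, VC-HIT, L1-HIT, L1-HIT, MISS, MISS, VC-HIT]

  [0] addr=0x74 blk=7 s=1: MISS | VC []
  [1] addr=0x7e blk=7 s=1: L1-HIT | VC []
  [2] addr=0xd3 blk=13 s=1: MISS | VC [7]
  [3] addr=0xd3 blk=13 s=1: L1-HIT | VC [7]
  [4] addr=0xd5 blk=13 s=1: L1-HIT | VC [7]
  [5] addr=0xdf blk=13 s=1: L1-HIT | VC [7]
  [6] addr=0x76 blk=7 s=1: VC-HIT | VC [13]
  [7] addr=0x70 blk=7 s=1: L1-HIT | VC [13]
  [8] addr=0x78 blk=7 s=1: L1-HIT | VC [13]
  [9] addr=0x37 blk=3 s=1: MISS | VC [13, 7]
  [10] addr=0x5c blk=5 s=1: MISS | VC [13, 7, 3]
  [11] addr=0x30 blk=3 s=1: VC-HIT | VC [13, 7, 5]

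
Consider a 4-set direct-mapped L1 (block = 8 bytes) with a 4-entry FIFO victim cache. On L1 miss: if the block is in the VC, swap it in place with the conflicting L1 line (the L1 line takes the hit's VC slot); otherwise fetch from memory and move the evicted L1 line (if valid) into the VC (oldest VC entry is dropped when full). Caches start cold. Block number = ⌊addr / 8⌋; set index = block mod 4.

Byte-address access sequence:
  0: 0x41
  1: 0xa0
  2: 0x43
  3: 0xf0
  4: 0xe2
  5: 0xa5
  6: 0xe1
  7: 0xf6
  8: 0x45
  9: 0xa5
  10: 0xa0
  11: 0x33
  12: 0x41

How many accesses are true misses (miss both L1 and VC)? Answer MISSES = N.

MISSES = 5

0: 0x41 (blk 8, set 0) → MISS  vc=[]
1: 0xa0 (blk 20, set 0) → MISS  vc=[8]
2: 0x43 (blk 8, set 0) → VC-HIT  vc=[20]
3: 0xf0 (blk 30, set 2) → MISS  vc=[20]
4: 0xe2 (blk 28, set 0) → MISS  vc=[20, 8]
5: 0xa5 (blk 20, set 0) → VC-HIT  vc=[28, 8]
6: 0xe1 (blk 28, set 0) → VC-HIT  vc=[20, 8]
7: 0xf6 (blk 30, set 2) → L1-HIT  vc=[20, 8]
8: 0x45 (blk 8, set 0) → VC-HIT  vc=[20, 28]
9: 0xa5 (blk 20, set 0) → VC-HIT  vc=[8, 28]
10: 0xa0 (blk 20, set 0) → L1-HIT  vc=[8, 28]
11: 0x33 (blk 6, set 2) → MISS  vc=[8, 28, 30]
12: 0x41 (blk 8, set 0) → VC-HIT  vc=[20, 28, 30]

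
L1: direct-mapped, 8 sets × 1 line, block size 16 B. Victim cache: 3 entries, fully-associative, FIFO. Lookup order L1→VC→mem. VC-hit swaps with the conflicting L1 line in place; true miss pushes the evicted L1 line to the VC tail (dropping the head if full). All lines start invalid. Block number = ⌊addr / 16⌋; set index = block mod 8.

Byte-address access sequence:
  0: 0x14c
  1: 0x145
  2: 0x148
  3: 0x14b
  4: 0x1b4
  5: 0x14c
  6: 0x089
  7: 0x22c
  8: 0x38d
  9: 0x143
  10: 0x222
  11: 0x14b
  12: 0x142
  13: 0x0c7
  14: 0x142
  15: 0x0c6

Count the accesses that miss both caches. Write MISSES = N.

MISSES = 6

#0 0x14c→b20/s4 MISS; vc=[]
#1 0x145→b20/s4 L1-HIT; vc=[]
#2 0x148→b20/s4 L1-HIT; vc=[]
#3 0x14b→b20/s4 L1-HIT; vc=[]
#4 0x1b4→b27/s3 MISS; vc=[]
#5 0x14c→b20/s4 L1-HIT; vc=[]
#6 0x89→b8/s0 MISS; vc=[]
#7 0x22c→b34/s2 MISS; vc=[]
#8 0x38d→b56/s0 MISS; vc=[8]
#9 0x143→b20/s4 L1-HIT; vc=[8]
#10 0x222→b34/s2 L1-HIT; vc=[8]
#11 0x14b→b20/s4 L1-HIT; vc=[8]
#12 0x142→b20/s4 L1-HIT; vc=[8]
#13 0xc7→b12/s4 MISS; vc=[8,20]
#14 0x142→b20/s4 VC-HIT; vc=[8,12]
#15 0xc6→b12/s4 VC-HIT; vc=[8,20]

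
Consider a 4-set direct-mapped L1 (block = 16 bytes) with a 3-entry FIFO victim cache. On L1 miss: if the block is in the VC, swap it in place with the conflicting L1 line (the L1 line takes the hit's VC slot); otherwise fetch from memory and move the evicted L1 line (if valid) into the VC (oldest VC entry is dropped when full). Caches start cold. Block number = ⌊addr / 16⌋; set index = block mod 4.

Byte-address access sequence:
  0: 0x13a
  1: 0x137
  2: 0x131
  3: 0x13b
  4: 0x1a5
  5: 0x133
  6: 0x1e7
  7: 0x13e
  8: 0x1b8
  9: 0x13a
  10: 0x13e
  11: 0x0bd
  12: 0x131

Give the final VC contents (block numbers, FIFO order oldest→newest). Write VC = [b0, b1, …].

0: 0x13a (blk 19, set 3) → MISS  vc=[]
1: 0x137 (blk 19, set 3) → L1-HIT  vc=[]
2: 0x131 (blk 19, set 3) → L1-HIT  vc=[]
3: 0x13b (blk 19, set 3) → L1-HIT  vc=[]
4: 0x1a5 (blk 26, set 2) → MISS  vc=[]
5: 0x133 (blk 19, set 3) → L1-HIT  vc=[]
6: 0x1e7 (blk 30, set 2) → MISS  vc=[26]
7: 0x13e (blk 19, set 3) → L1-HIT  vc=[26]
8: 0x1b8 (blk 27, set 3) → MISS  vc=[26, 19]
9: 0x13a (blk 19, set 3) → VC-HIT  vc=[26, 27]
10: 0x13e (blk 19, set 3) → L1-HIT  vc=[26, 27]
11: 0xbd (blk 11, set 3) → MISS  vc=[26, 27, 19]
12: 0x131 (blk 19, set 3) → VC-HIT  vc=[26, 27, 11]

VC = [26, 27, 11]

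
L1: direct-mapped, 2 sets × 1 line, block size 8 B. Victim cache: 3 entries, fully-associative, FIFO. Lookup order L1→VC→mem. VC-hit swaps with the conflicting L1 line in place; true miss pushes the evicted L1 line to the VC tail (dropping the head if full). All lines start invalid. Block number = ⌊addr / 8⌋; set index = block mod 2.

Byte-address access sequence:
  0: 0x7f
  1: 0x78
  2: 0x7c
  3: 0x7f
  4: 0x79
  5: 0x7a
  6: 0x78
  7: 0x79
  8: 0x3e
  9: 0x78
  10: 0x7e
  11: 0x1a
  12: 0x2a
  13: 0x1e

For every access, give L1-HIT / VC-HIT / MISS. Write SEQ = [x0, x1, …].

  [0] addr=0x7f blk=15 s=1: MISS | VC []
  [1] addr=0x78 blk=15 s=1: L1-HIT | VC []
  [2] addr=0x7c blk=15 s=1: L1-HIT | VC []
  [3] addr=0x7f blk=15 s=1: L1-HIT | VC []
  [4] addr=0x79 blk=15 s=1: L1-HIT | VC []
  [5] addr=0x7a blk=15 s=1: L1-HIT | VC []
  [6] addr=0x78 blk=15 s=1: L1-HIT | VC []
  [7] addr=0x79 blk=15 s=1: L1-HIT | VC []
  [8] addr=0x3e blk=7 s=1: MISS | VC [15]
  [9] addr=0x78 blk=15 s=1: VC-HIT | VC [7]
  [10] addr=0x7e blk=15 s=1: L1-HIT | VC [7]
  [11] addr=0x1a blk=3 s=1: MISS | VC [7, 15]
  [12] addr=0x2a blk=5 s=1: MISS | VC [7, 15, 3]
  [13] addr=0x1e blk=3 s=1: VC-HIT | VC [7, 15, 5]

SEQ = [MISS, L1-HIT, L1-HIT, L1-HIT, L1-HIT, L1-HIT, L1-HIT, L1-HIT, MISS, VC-HIT, L1-HIT, MISS, MISS, VC-HIT]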